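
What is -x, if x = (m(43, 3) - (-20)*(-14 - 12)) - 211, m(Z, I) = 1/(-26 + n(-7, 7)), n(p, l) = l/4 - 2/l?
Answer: 502225/687 ≈ 731.04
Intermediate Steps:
n(p, l) = -2/l + l/4 (n(p, l) = l*(¼) - 2/l = l/4 - 2/l = -2/l + l/4)
m(Z, I) = -28/687 (m(Z, I) = 1/(-26 + (-2/7 + (¼)*7)) = 1/(-26 + (-2*⅐ + 7/4)) = 1/(-26 + (-2/7 + 7/4)) = 1/(-26 + 41/28) = 1/(-687/28) = -28/687)
x = -502225/687 (x = (-28/687 - (-20)*(-14 - 12)) - 211 = (-28/687 - (-20)*(-26)) - 211 = (-28/687 - 1*520) - 211 = (-28/687 - 520) - 211 = -357268/687 - 211 = -502225/687 ≈ -731.04)
-x = -1*(-502225/687) = 502225/687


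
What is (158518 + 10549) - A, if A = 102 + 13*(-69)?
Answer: 169862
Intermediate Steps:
A = -795 (A = 102 - 897 = -795)
(158518 + 10549) - A = (158518 + 10549) - 1*(-795) = 169067 + 795 = 169862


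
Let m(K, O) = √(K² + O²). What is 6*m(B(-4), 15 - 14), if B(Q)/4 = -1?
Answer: 6*√17 ≈ 24.739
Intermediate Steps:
B(Q) = -4 (B(Q) = 4*(-1) = -4)
6*m(B(-4), 15 - 14) = 6*√((-4)² + (15 - 14)²) = 6*√(16 + 1²) = 6*√(16 + 1) = 6*√17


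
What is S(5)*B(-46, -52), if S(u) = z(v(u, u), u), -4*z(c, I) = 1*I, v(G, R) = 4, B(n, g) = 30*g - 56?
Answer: 2020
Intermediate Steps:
B(n, g) = -56 + 30*g
z(c, I) = -I/4
S(u) = -u/4
S(5)*B(-46, -52) = (-¼*5)*(-56 + 30*(-52)) = -5*(-56 - 1560)/4 = -5/4*(-1616) = 2020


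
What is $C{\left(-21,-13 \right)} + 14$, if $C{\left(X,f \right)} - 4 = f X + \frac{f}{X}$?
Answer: $\frac{6124}{21} \approx 291.62$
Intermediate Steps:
$C{\left(X,f \right)} = 4 + X f + \frac{f}{X}$ ($C{\left(X,f \right)} = 4 + \left(f X + \frac{f}{X}\right) = 4 + \left(X f + \frac{f}{X}\right) = 4 + X f + \frac{f}{X}$)
$C{\left(-21,-13 \right)} + 14 = \left(4 - -273 - \frac{13}{-21}\right) + 14 = \left(4 + 273 - - \frac{13}{21}\right) + 14 = \left(4 + 273 + \frac{13}{21}\right) + 14 = \frac{5830}{21} + 14 = \frac{6124}{21}$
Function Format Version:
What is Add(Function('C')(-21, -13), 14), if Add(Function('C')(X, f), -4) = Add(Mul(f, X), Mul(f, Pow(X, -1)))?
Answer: Rational(6124, 21) ≈ 291.62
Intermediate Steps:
Function('C')(X, f) = Add(4, Mul(X, f), Mul(f, Pow(X, -1))) (Function('C')(X, f) = Add(4, Add(Mul(f, X), Mul(f, Pow(X, -1)))) = Add(4, Add(Mul(X, f), Mul(f, Pow(X, -1)))) = Add(4, Mul(X, f), Mul(f, Pow(X, -1))))
Add(Function('C')(-21, -13), 14) = Add(Add(4, Mul(-21, -13), Mul(-13, Pow(-21, -1))), 14) = Add(Add(4, 273, Mul(-13, Rational(-1, 21))), 14) = Add(Add(4, 273, Rational(13, 21)), 14) = Add(Rational(5830, 21), 14) = Rational(6124, 21)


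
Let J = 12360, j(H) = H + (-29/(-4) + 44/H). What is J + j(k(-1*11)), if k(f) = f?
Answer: 49409/4 ≈ 12352.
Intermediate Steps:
j(H) = 29/4 + H + 44/H (j(H) = H + (-29*(-1/4) + 44/H) = H + (29/4 + 44/H) = 29/4 + H + 44/H)
J + j(k(-1*11)) = 12360 + (29/4 - 1*11 + 44/((-1*11))) = 12360 + (29/4 - 11 + 44/(-11)) = 12360 + (29/4 - 11 + 44*(-1/11)) = 12360 + (29/4 - 11 - 4) = 12360 - 31/4 = 49409/4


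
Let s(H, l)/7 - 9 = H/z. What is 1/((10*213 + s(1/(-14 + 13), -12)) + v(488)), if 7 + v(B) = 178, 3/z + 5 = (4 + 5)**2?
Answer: 3/6560 ≈ 0.00045732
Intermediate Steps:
z = 3/76 (z = 3/(-5 + (4 + 5)**2) = 3/(-5 + 9**2) = 3/(-5 + 81) = 3/76 ≈ 0.039474)
v(B) = 171 (v(B) = -7 + 178 = 171)
s(H, l) = 63 + 532*H/3 (s(H, l) = 63 + 7*(H/(3/76)) = 63 + 7*(H*(76/3)) = 63 + 7*(76*H/3) = 63 + 532*H/3)
1/((10*213 + s(1/(-14 + 13), -12)) + v(488)) = 1/((10*213 + (63 + 532/(3*(-14 + 13)))) + 171) = 1/((2130 + (63 + (532/3)/(-1))) + 171) = 1/((2130 + (63 + (532/3)*(-1))) + 171) = 1/((2130 + (63 - 532/3)) + 171) = 1/((2130 - 343/3) + 171) = 1/(6047/3 + 171) = 1/(6560/3) = 3/6560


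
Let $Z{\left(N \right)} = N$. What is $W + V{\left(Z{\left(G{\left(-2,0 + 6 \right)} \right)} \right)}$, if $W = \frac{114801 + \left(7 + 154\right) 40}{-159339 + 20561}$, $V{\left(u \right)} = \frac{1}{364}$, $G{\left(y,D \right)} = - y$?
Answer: $- \frac{21996473}{25257596} \approx -0.87089$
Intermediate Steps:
$V{\left(u \right)} = \frac{1}{364}$
$W = - \frac{121241}{138778}$ ($W = \frac{114801 + 161 \cdot 40}{-138778} = \left(114801 + 6440\right) \left(- \frac{1}{138778}\right) = 121241 \left(- \frac{1}{138778}\right) = - \frac{121241}{138778} \approx -0.87363$)
$W + V{\left(Z{\left(G{\left(-2,0 + 6 \right)} \right)} \right)} = - \frac{121241}{138778} + \frac{1}{364} = - \frac{21996473}{25257596}$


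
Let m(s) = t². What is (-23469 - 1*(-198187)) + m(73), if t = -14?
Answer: 174914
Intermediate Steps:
m(s) = 196 (m(s) = (-14)² = 196)
(-23469 - 1*(-198187)) + m(73) = (-23469 - 1*(-198187)) + 196 = (-23469 + 198187) + 196 = 174718 + 196 = 174914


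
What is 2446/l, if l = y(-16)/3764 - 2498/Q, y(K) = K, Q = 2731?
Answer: -3142952233/1180771 ≈ -2661.8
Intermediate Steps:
l = -2361542/2569871 (l = -16/3764 - 2498/2731 = -16*1/3764 - 2498*1/2731 = -4/941 - 2498/2731 = -2361542/2569871 ≈ -0.91893)
2446/l = 2446/(-2361542/2569871) = 2446*(-2569871/2361542) = -3142952233/1180771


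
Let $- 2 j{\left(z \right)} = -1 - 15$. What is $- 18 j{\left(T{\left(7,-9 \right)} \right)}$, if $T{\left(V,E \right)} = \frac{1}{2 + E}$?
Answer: $-144$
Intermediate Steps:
$j{\left(z \right)} = 8$ ($j{\left(z \right)} = - \frac{-1 - 15}{2} = \left(- \frac{1}{2}\right) \left(-16\right) = 8$)
$- 18 j{\left(T{\left(7,-9 \right)} \right)} = \left(-18\right) 8 = -144$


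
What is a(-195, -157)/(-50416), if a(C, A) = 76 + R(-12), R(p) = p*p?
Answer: -55/12604 ≈ -0.0043637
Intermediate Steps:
R(p) = p**2
a(C, A) = 220 (a(C, A) = 76 + (-12)**2 = 76 + 144 = 220)
a(-195, -157)/(-50416) = 220/(-50416) = 220*(-1/50416) = -55/12604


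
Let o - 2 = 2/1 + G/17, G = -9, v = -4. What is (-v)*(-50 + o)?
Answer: -3164/17 ≈ -186.12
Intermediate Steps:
o = 59/17 (o = 2 + (2/1 - 9/17) = 2 + (2*1 - 9*1/17) = 2 + (2 - 9/17) = 2 + 25/17 = 59/17 ≈ 3.4706)
(-v)*(-50 + o) = (-1*(-4))*(-50 + 59/17) = 4*(-791/17) = -3164/17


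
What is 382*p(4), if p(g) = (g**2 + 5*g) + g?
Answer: 15280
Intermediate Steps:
p(g) = g**2 + 6*g
382*p(4) = 382*(4*(6 + 4)) = 382*(4*10) = 382*40 = 15280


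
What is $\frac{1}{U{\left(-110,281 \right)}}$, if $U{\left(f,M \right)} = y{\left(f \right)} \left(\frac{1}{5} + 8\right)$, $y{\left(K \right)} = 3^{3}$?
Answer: $\frac{5}{1107} \approx 0.0045167$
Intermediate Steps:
$y{\left(K \right)} = 27$
$U{\left(f,M \right)} = \frac{1107}{5}$ ($U{\left(f,M \right)} = 27 \left(\frac{1}{5} + 8\right) = 27 \cdot \frac{41}{5} = \frac{1107}{5}$)
$\frac{1}{U{\left(-110,281 \right)}} = \frac{1}{\frac{1107}{5}} = \frac{5}{1107}$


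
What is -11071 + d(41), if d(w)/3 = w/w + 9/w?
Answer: -453761/41 ≈ -11067.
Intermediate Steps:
d(w) = 3 + 27/w (d(w) = 3*(w/w + 9/w) = 3*(1 + 9/w) = 3 + 27/w)
-11071 + d(41) = -11071 + (3 + 27/41) = -11071 + 150/41 = -453761/41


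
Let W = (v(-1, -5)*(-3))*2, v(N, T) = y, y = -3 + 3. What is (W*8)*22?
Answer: 0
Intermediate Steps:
y = 0
v(N, T) = 0
W = 0 (W = (0*(-3))*2 = 0*2 = 0)
(W*8)*22 = (0*8)*22 = 0*22 = 0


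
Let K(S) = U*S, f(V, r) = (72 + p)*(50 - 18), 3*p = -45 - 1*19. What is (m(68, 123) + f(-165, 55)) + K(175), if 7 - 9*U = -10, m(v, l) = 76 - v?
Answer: 17639/9 ≈ 1959.9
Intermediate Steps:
U = 17/9 (U = 7/9 - ⅑*(-10) = 7/9 + 10/9 = 17/9 ≈ 1.8889)
p = -64/3 (p = (-45 - 1*19)/3 = (-45 - 19)/3 = (⅓)*(-64) = -64/3 ≈ -21.333)
f(V, r) = 4864/3 (f(V, r) = (72 - 64/3)*(50 - 18) = (152/3)*32 = 4864/3)
K(S) = 17*S/9
(m(68, 123) + f(-165, 55)) + K(175) = ((76 - 1*68) + 4864/3) + (17/9)*175 = ((76 - 68) + 4864/3) + 2975/9 = (8 + 4864/3) + 2975/9 = 4888/3 + 2975/9 = 17639/9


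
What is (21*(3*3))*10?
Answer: 1890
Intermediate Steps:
(21*(3*3))*10 = (21*9)*10 = 189*10 = 1890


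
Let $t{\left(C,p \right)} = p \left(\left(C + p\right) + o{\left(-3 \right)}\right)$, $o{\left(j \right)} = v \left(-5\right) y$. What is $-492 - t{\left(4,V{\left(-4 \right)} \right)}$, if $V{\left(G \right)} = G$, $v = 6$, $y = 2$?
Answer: $-732$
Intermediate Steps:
$o{\left(j \right)} = -60$ ($o{\left(j \right)} = 6 \left(-5\right) 2 = \left(-30\right) 2 = -60$)
$t{\left(C,p \right)} = p \left(-60 + C + p\right)$ ($t{\left(C,p \right)} = p \left(\left(C + p\right) - 60\right) = p \left(-60 + C + p\right)$)
$-492 - t{\left(4,V{\left(-4 \right)} \right)} = -492 - - 4 \left(-60 + 4 - 4\right) = -492 - \left(-4\right) \left(-60\right) = -492 - 240 = -732$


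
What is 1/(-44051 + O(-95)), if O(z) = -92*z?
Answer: -1/35311 ≈ -2.8320e-5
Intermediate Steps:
1/(-44051 + O(-95)) = 1/(-44051 - 92*(-95)) = 1/(-44051 + 8740) = 1/(-35311) = -1/35311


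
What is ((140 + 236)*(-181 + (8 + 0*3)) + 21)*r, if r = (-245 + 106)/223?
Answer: 9038753/223 ≈ 40533.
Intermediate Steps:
r = -139/223 (r = -139*1/223 = -139/223 ≈ -0.62332)
((140 + 236)*(-181 + (8 + 0*3)) + 21)*r = ((140 + 236)*(-181 + (8 + 0*3)) + 21)*(-139/223) = (376*(-181 + (8 + 0)) + 21)*(-139/223) = (376*(-181 + 8) + 21)*(-139/223) = (376*(-173) + 21)*(-139/223) = (-65048 + 21)*(-139/223) = -65027*(-139/223) = 9038753/223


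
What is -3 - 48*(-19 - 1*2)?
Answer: 1005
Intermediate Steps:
-3 - 48*(-19 - 1*2) = -3 - 48*(-19 - 2) = -3 - 48*(-21) = -3 + 1008 = 1005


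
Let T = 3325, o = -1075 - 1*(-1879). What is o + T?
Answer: 4129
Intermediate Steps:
o = 804 (o = -1075 + 1879 = 804)
o + T = 804 + 3325 = 4129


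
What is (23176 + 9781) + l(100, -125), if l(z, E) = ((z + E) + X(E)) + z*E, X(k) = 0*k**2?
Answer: 20432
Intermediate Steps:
X(k) = 0
l(z, E) = E + z + E*z (l(z, E) = ((z + E) + 0) + z*E = ((E + z) + 0) + E*z = (E + z) + E*z = E + z + E*z)
(23176 + 9781) + l(100, -125) = (23176 + 9781) + (-125 + 100 - 125*100) = 32957 + (-125 + 100 - 12500) = 32957 - 12525 = 20432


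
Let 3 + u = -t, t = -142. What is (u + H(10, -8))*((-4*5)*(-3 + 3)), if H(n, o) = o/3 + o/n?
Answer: 0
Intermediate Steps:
H(n, o) = o/3 + o/n (H(n, o) = o*(1/3) + o/n = o/3 + o/n)
u = 139 (u = -3 - 1*(-142) = -3 + 142 = 139)
(u + H(10, -8))*((-4*5)*(-3 + 3)) = (139 + ((1/3)*(-8) - 8/10))*((-4*5)*(-3 + 3)) = (139 + (-8/3 - 8*1/10))*(-20*0) = (139 + (-8/3 - 4/5))*0 = (139 - 52/15)*0 = (2033/15)*0 = 0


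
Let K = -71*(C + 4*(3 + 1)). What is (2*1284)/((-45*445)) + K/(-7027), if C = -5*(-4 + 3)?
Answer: 3937313/46905225 ≈ 0.083942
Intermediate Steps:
C = 5 (C = -5*(-1) = 5)
K = -1491 (K = -71*(5 + 4*(3 + 1)) = -71*(5 + 4*4) = -71*(5 + 16) = -71*21 = -1491)
(2*1284)/((-45*445)) + K/(-7027) = (2*1284)/((-45*445)) - 1491/(-7027) = 2568/(-20025) - 1491*(-1/7027) = 2568*(-1/20025) + 1491/7027 = -856/6675 + 1491/7027 = 3937313/46905225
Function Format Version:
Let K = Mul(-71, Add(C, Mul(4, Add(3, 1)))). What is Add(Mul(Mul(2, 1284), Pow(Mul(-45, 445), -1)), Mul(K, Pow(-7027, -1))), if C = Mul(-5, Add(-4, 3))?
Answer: Rational(3937313, 46905225) ≈ 0.083942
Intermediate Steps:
C = 5 (C = Mul(-5, -1) = 5)
K = -1491 (K = Mul(-71, Add(5, Mul(4, Add(3, 1)))) = Mul(-71, Add(5, Mul(4, 4))) = Mul(-71, Add(5, 16)) = Mul(-71, 21) = -1491)
Add(Mul(Mul(2, 1284), Pow(Mul(-45, 445), -1)), Mul(K, Pow(-7027, -1))) = Add(Mul(Mul(2, 1284), Pow(Mul(-45, 445), -1)), Mul(-1491, Pow(-7027, -1))) = Add(Mul(2568, Pow(-20025, -1)), Mul(-1491, Rational(-1, 7027))) = Add(Mul(2568, Rational(-1, 20025)), Rational(1491, 7027)) = Add(Rational(-856, 6675), Rational(1491, 7027)) = Rational(3937313, 46905225)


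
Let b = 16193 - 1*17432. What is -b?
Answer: 1239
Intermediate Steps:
b = -1239 (b = 16193 - 17432 = -1239)
-b = -1*(-1239) = 1239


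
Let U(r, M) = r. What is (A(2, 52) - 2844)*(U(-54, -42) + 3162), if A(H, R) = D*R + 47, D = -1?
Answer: -8854692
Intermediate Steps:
A(H, R) = 47 - R (A(H, R) = -R + 47 = 47 - R)
(A(2, 52) - 2844)*(U(-54, -42) + 3162) = ((47 - 1*52) - 2844)*(-54 + 3162) = ((47 - 52) - 2844)*3108 = (-5 - 2844)*3108 = -2849*3108 = -8854692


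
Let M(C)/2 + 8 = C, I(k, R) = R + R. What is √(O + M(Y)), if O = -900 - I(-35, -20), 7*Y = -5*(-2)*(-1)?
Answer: 2*I*√10766/7 ≈ 29.646*I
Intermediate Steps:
Y = -10/7 (Y = (-5*(-2)*(-1))/7 = (10*(-1))/7 = (⅐)*(-10) = -10/7 ≈ -1.4286)
I(k, R) = 2*R
M(C) = -16 + 2*C
O = -860 (O = -900 - 2*(-20) = -900 - 1*(-40) = -900 + 40 = -860)
√(O + M(Y)) = √(-860 + (-16 + 2*(-10/7))) = √(-860 + (-16 - 20/7)) = √(-860 - 132/7) = √(-6152/7) = 2*I*√10766/7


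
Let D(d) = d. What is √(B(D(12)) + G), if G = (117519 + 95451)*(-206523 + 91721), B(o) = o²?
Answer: 2*I*√6112345449 ≈ 1.5636e+5*I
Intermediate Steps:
G = -24449381940 (G = 212970*(-114802) = -24449381940)
√(B(D(12)) + G) = √(12² - 24449381940) = √(144 - 24449381940) = √(-24449381796) = 2*I*√6112345449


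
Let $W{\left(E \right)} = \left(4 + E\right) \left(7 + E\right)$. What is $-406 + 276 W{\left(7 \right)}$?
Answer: $42098$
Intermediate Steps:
$-406 + 276 W{\left(7 \right)} = -406 + 276 \left(28 + 7^{2} + 11 \cdot 7\right) = -406 + 276 \left(28 + 49 + 77\right) = -406 + 276 \cdot 154 = -406 + 42504 = 42098$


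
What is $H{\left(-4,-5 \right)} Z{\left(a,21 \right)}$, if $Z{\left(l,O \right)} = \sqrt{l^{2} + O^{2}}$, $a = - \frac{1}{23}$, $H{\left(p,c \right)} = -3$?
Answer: $- \frac{3 \sqrt{233290}}{23} \approx -63.0$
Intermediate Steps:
$a = - \frac{1}{23}$ ($a = \left(-1\right) \frac{1}{23} = - \frac{1}{23} \approx -0.043478$)
$Z{\left(l,O \right)} = \sqrt{O^{2} + l^{2}}$
$H{\left(-4,-5 \right)} Z{\left(a,21 \right)} = - 3 \sqrt{21^{2} + \left(- \frac{1}{23}\right)^{2}} = - 3 \sqrt{441 + \frac{1}{529}} = - 3 \sqrt{\frac{233290}{529}} = - 3 \frac{\sqrt{233290}}{23} = - \frac{3 \sqrt{233290}}{23}$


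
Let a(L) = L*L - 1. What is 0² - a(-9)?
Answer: -80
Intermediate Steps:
a(L) = -1 + L² (a(L) = L² - 1 = -1 + L²)
0² - a(-9) = 0² - (-1 + (-9)²) = 0 - (-1 + 81) = 0 - 1*80 = 0 - 80 = -80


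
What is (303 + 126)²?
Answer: 184041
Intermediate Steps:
(303 + 126)² = 429² = 184041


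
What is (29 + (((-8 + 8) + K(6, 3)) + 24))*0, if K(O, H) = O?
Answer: 0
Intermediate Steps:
(29 + (((-8 + 8) + K(6, 3)) + 24))*0 = (29 + (((-8 + 8) + 6) + 24))*0 = (29 + ((0 + 6) + 24))*0 = (29 + (6 + 24))*0 = (29 + 30)*0 = 59*0 = 0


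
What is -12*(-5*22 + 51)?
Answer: 708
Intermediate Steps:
-12*(-5*22 + 51) = -12*(-110 + 51) = -12*(-59) = 708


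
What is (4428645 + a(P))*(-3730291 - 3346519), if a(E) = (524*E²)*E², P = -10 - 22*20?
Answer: -152061393933429222450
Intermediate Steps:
P = -450 (P = -10 - 440 = -450)
a(E) = 524*E⁴
(4428645 + a(P))*(-3730291 - 3346519) = (4428645 + 524*(-450)⁴)*(-3730291 - 3346519) = (4428645 + 524*41006250000)*(-7076810) = (4428645 + 21487275000000)*(-7076810) = 21487279428645*(-7076810) = -152061393933429222450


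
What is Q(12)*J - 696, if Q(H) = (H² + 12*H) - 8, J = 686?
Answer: 191384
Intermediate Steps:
Q(H) = -8 + H² + 12*H
Q(12)*J - 696 = (-8 + 12² + 12*12)*686 - 696 = (-8 + 144 + 144)*686 - 696 = 280*686 - 696 = 192080 - 696 = 191384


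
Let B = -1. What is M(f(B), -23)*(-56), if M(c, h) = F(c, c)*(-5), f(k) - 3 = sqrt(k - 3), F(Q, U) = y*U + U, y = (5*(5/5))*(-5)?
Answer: -20160 - 13440*I ≈ -20160.0 - 13440.0*I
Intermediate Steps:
y = -25 (y = (5*(5*(1/5)))*(-5) = (5*1)*(-5) = 5*(-5) = -25)
F(Q, U) = -24*U (F(Q, U) = -25*U + U = -24*U)
f(k) = 3 + sqrt(-3 + k) (f(k) = 3 + sqrt(k - 3) = 3 + sqrt(-3 + k))
M(c, h) = 120*c (M(c, h) = -24*c*(-5) = 120*c)
M(f(B), -23)*(-56) = (120*(3 + sqrt(-3 - 1)))*(-56) = (120*(3 + sqrt(-4)))*(-56) = (120*(3 + 2*I))*(-56) = (360 + 240*I)*(-56) = -20160 - 13440*I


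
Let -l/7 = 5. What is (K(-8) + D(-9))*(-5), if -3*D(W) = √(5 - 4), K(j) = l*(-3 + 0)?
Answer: -1570/3 ≈ -523.33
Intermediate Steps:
l = -35 (l = -7*5 = -35)
K(j) = 105 (K(j) = -35*(-3 + 0) = -35*(-3) = 105)
D(W) = -⅓ (D(W) = -√(5 - 4)/3 = -√1/3 = -⅓*1 = -⅓)
(K(-8) + D(-9))*(-5) = (105 - ⅓)*(-5) = (314/3)*(-5) = -1570/3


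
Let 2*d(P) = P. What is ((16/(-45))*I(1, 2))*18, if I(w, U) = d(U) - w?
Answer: 0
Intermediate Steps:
d(P) = P/2
I(w, U) = U/2 - w
((16/(-45))*I(1, 2))*18 = ((16/(-45))*((1/2)*2 - 1*1))*18 = ((16*(-1/45))*(1 - 1))*18 = -16/45*0*18 = 0*18 = 0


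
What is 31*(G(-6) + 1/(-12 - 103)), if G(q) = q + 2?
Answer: -14291/115 ≈ -124.27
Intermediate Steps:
G(q) = 2 + q
31*(G(-6) + 1/(-12 - 103)) = 31*((2 - 6) + 1/(-12 - 103)) = 31*(-4 + 1/(-115)) = 31*(-4 - 1/115) = 31*(-461/115) = -14291/115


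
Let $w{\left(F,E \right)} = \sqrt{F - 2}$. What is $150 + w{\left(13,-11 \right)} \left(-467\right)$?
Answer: $150 - 467 \sqrt{11} \approx -1398.9$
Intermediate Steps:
$w{\left(F,E \right)} = \sqrt{-2 + F}$
$150 + w{\left(13,-11 \right)} \left(-467\right) = 150 + \sqrt{-2 + 13} \left(-467\right) = 150 + \sqrt{11} \left(-467\right) = 150 - 467 \sqrt{11}$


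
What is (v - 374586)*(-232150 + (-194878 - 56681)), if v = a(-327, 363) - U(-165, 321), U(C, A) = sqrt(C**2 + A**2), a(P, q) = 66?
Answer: 181158694680 + 1451127*sqrt(14474) ≈ 1.8133e+11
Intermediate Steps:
U(C, A) = sqrt(A**2 + C**2)
v = 66 - 3*sqrt(14474) (v = 66 - sqrt(321**2 + (-165)**2) = 66 - sqrt(103041 + 27225) = 66 - sqrt(130266) = 66 - 3*sqrt(14474) ≈ -294.92)
(v - 374586)*(-232150 + (-194878 - 56681)) = ((66 - 3*sqrt(14474)) - 374586)*(-232150 + (-194878 - 56681)) = (-374520 - 3*sqrt(14474))*(-232150 - 251559) = (-374520 - 3*sqrt(14474))*(-483709) = 181158694680 + 1451127*sqrt(14474)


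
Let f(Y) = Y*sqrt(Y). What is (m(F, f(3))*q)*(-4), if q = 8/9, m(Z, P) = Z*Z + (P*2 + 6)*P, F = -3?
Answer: -224 - 64*sqrt(3) ≈ -334.85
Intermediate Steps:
f(Y) = Y**(3/2)
m(Z, P) = Z**2 + P*(6 + 2*P) (m(Z, P) = Z**2 + (2*P + 6)*P = Z**2 + (6 + 2*P)*P = Z**2 + P*(6 + 2*P))
q = 8/9 (q = 8*(1/9) = 8/9 ≈ 0.88889)
(m(F, f(3))*q)*(-4) = (((-3)**2 + 2*(3**(3/2))**2 + 6*3**(3/2))*(8/9))*(-4) = ((9 + 2*(3*sqrt(3))**2 + 6*(3*sqrt(3)))*(8/9))*(-4) = ((9 + 2*27 + 18*sqrt(3))*(8/9))*(-4) = ((9 + 54 + 18*sqrt(3))*(8/9))*(-4) = ((63 + 18*sqrt(3))*(8/9))*(-4) = (56 + 16*sqrt(3))*(-4) = -224 - 64*sqrt(3)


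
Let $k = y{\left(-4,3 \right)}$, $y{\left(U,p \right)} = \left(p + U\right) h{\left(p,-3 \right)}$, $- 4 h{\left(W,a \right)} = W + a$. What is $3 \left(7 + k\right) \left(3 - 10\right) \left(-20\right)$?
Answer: $2940$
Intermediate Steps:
$h{\left(W,a \right)} = - \frac{W}{4} - \frac{a}{4}$ ($h{\left(W,a \right)} = - \frac{W + a}{4} = - \frac{W}{4} - \frac{a}{4}$)
$y{\left(U,p \right)} = \left(\frac{3}{4} - \frac{p}{4}\right) \left(U + p\right)$ ($y{\left(U,p \right)} = \left(p + U\right) \left(- \frac{p}{4} - - \frac{3}{4}\right) = \left(U + p\right) \left(- \frac{p}{4} + \frac{3}{4}\right) = \left(U + p\right) \left(\frac{3}{4} - \frac{p}{4}\right) = \left(\frac{3}{4} - \frac{p}{4}\right) \left(U + p\right)$)
$k = 0$ ($k = - \frac{\left(-3 + 3\right) \left(-4 + 3\right)}{4} = \left(- \frac{1}{4}\right) 0 \left(-1\right) = 0$)
$3 \left(7 + k\right) \left(3 - 10\right) \left(-20\right) = 3 \left(7 + 0\right) \left(3 - 10\right) \left(-20\right) = 3 \cdot 7 \left(-7\right) \left(-20\right) = 3 \left(-49\right) \left(-20\right) = \left(-147\right) \left(-20\right) = 2940$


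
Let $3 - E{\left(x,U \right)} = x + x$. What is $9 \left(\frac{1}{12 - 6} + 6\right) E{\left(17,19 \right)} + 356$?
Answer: $- \frac{2729}{2} \approx -1364.5$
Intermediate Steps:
$E{\left(x,U \right)} = 3 - 2 x$ ($E{\left(x,U \right)} = 3 - \left(x + x\right) = 3 - 2 x$)
$9 \left(\frac{1}{12 - 6} + 6\right) E{\left(17,19 \right)} + 356 = 9 \left(\frac{1}{12 - 6} + 6\right) \left(3 - 34\right) + 356 = 9 \left(\frac{1}{6} + 6\right) \left(-31\right) + 356 = 9 \cdot \frac{37}{6} \left(-31\right) + 356 = \frac{111}{2} \left(-31\right) + 356 = - \frac{3441}{2} + 356 = - \frac{2729}{2}$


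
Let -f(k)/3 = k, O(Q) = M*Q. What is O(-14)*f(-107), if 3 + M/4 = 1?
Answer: 35952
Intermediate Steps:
M = -8 (M = -12 + 4*1 = -12 + 4 = -8)
O(Q) = -8*Q
f(k) = -3*k
O(-14)*f(-107) = (-8*(-14))*(-3*(-107)) = 112*321 = 35952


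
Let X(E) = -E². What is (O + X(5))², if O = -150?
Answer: 30625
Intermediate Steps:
(O + X(5))² = (-150 - 1*5²)² = (-150 - 1*25)² = (-150 - 25)² = (-175)² = 30625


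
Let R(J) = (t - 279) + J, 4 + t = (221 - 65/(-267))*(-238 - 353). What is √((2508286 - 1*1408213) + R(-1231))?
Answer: √7665976463/89 ≈ 983.77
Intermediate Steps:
t = -11637540/89 (t = -4 + (221 - 65/(-267))*(-238 - 353) = -4 + (221 - 65*(-1/267))*(-591) = -4 + (221 + 65/267)*(-591) = -4 + (59072/267)*(-591) = -4 - 11637184/89 = -11637540/89 ≈ -1.3076e+5)
R(J) = -11662371/89 + J (R(J) = (-11637540/89 - 279) + J = -11662371/89 + J)
√((2508286 - 1*1408213) + R(-1231)) = √((2508286 - 1*1408213) + (-11662371/89 - 1231)) = √((2508286 - 1408213) - 11771930/89) = √(1100073 - 11771930/89) = √(86134567/89) = √7665976463/89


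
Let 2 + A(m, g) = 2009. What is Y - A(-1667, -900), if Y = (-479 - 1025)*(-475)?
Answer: 712393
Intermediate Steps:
A(m, g) = 2007 (A(m, g) = -2 + 2009 = 2007)
Y = 714400 (Y = -1504*(-475) = 714400)
Y - A(-1667, -900) = 714400 - 1*2007 = 714400 - 2007 = 712393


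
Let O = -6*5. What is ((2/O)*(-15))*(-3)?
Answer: -3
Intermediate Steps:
O = -30
((2/O)*(-15))*(-3) = ((2/(-30))*(-15))*(-3) = ((2*(-1/30))*(-15))*(-3) = -1/15*(-15)*(-3) = 1*(-3) = -3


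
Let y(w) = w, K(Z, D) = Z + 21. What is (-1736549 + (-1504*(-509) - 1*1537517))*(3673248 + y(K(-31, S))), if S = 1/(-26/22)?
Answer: -9214427720140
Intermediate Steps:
S = -11/13 (S = 1/(-26*1/22) = 1/(-13/11) = -11/13 ≈ -0.84615)
K(Z, D) = 21 + Z
(-1736549 + (-1504*(-509) - 1*1537517))*(3673248 + y(K(-31, S))) = (-1736549 + (-1504*(-509) - 1*1537517))*(3673248 + (21 - 31)) = (-1736549 + (765536 - 1537517))*(3673248 - 10) = (-1736549 - 771981)*3673238 = -2508530*3673238 = -9214427720140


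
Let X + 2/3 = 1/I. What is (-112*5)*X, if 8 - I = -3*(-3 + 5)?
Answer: 1000/3 ≈ 333.33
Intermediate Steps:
I = 14 (I = 8 - (-3)*(-3 + 5) = 8 - (-3)*2 = 8 - 1*(-6) = 8 + 6 = 14)
X = -25/42 (X = -2/3 + 1/14 = -25/42 ≈ -0.59524)
(-112*5)*X = -112*5*(-25/42) = -560*(-25/42) = 1000/3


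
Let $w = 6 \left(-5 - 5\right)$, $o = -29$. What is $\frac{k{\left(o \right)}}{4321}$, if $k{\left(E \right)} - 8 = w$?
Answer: $- \frac{52}{4321} \approx -0.012034$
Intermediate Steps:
$w = -60$ ($w = 6 \left(-10\right) = -60$)
$k{\left(E \right)} = -52$ ($k{\left(E \right)} = 8 - 60 = -52$)
$\frac{k{\left(o \right)}}{4321} = - \frac{52}{4321}$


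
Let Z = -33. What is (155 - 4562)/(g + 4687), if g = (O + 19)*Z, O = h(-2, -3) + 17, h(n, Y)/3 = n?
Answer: -4407/3697 ≈ -1.1920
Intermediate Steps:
h(n, Y) = 3*n
O = 11 (O = 3*(-2) + 17 = -6 + 17 = 11)
g = -990 (g = (11 + 19)*(-33) = 30*(-33) = -990)
(155 - 4562)/(g + 4687) = (155 - 4562)/(-990 + 4687) = -4407/3697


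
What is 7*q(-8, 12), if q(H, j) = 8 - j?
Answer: -28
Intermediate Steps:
7*q(-8, 12) = 7*(8 - 1*12) = 7*(8 - 12) = 7*(-4) = -28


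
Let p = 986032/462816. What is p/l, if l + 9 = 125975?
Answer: 61627/3643692516 ≈ 1.6913e-5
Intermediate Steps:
l = 125966 (l = -9 + 125975 = 125966)
p = 61627/28926 (p = 986032*(1/462816) = 61627/28926 ≈ 2.1305)
p/l = (61627/28926)/125966 = (61627/28926)*(1/125966) = 61627/3643692516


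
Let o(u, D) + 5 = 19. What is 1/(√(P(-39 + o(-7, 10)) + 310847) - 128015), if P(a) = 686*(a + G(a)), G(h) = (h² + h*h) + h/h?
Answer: -128015/16386688342 - 3*√127987/16386688342 ≈ -7.8776e-6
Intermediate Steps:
o(u, D) = 14 (o(u, D) = -5 + 19 = 14)
G(h) = 1 + 2*h² (G(h) = (h² + h²) + 1 = 2*h² + 1 = 1 + 2*h²)
P(a) = 686 + 686*a + 1372*a² (P(a) = 686*(a + (1 + 2*a²)) = 686*(1 + a + 2*a²) = 686 + 686*a + 1372*a²)
1/(√(P(-39 + o(-7, 10)) + 310847) - 128015) = 1/(√((686 + 686*(-39 + 14) + 1372*(-39 + 14)²) + 310847) - 128015) = 1/(√((686 + 686*(-25) + 1372*(-25)²) + 310847) - 128015) = 1/(√((686 - 17150 + 1372*625) + 310847) - 128015) = 1/(√((686 - 17150 + 857500) + 310847) - 128015) = 1/(√(841036 + 310847) - 128015) = 1/(√1151883 - 128015) = 1/(3*√127987 - 128015) = 1/(-128015 + 3*√127987)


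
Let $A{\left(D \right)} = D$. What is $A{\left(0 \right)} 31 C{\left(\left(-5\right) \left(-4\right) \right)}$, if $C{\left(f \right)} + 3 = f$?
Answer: $0$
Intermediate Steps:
$C{\left(f \right)} = -3 + f$
$A{\left(0 \right)} 31 C{\left(\left(-5\right) \left(-4\right) \right)} = 0 \cdot 31 \left(-3 - -20\right) = 0 \left(-3 + 20\right) = 0 \cdot 17 = 0$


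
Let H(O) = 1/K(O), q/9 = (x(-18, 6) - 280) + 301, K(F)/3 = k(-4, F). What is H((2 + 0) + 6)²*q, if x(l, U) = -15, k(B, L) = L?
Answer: 3/32 ≈ 0.093750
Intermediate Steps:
K(F) = 3*F
q = 54 (q = 9*((-15 - 280) + 301) = 9*(-295 + 301) = 9*6 = 54)
H(O) = 1/(3*O)
H((2 + 0) + 6)²*q = (1/(3*((2 + 0) + 6)))²*54 = (1/(3*(2 + 6)))²*54 = ((⅓)/8)²*54 = ((⅓)*(⅛))²*54 = (1/24)²*54 = (1/576)*54 = 3/32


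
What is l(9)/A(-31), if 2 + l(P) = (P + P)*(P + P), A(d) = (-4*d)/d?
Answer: -161/2 ≈ -80.500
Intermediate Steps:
A(d) = -4
l(P) = -2 + 4*P**2 (l(P) = -2 + (P + P)*(P + P) = -2 + (2*P)*(2*P) = -2 + 4*P**2)
l(9)/A(-31) = (-2 + 4*9**2)/(-4) = (-2 + 4*81)*(-1/4) = (-2 + 324)*(-1/4) = 322*(-1/4) = -161/2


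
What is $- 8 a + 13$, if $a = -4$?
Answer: $45$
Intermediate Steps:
$- 8 a + 13 = \left(-8\right) \left(-4\right) + 13 = 32 + 13 = 45$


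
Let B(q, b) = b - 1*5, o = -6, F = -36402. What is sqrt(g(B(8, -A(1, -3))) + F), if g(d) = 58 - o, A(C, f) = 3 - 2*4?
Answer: I*sqrt(36338) ≈ 190.63*I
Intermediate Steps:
A(C, f) = -5 (A(C, f) = 3 - 8 = -5)
B(q, b) = -5 + b (B(q, b) = b - 5 = -5 + b)
g(d) = 64 (g(d) = 58 - 1*(-6) = 58 + 6 = 64)
sqrt(g(B(8, -A(1, -3))) + F) = sqrt(64 - 36402) = sqrt(-36338) = I*sqrt(36338)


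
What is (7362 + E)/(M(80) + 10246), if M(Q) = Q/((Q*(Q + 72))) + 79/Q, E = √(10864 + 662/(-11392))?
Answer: 11190240/15575431 + 190*√5507410157/1386213359 ≈ 0.72863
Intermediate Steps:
E = √5507410157/712 (E = √(10864 + 662*(-1/11392)) = √(10864 - 331/5696) = √(61881013/5696) = √5507410157/712 ≈ 104.23)
M(Q) = 1/(72 + Q) + 79/Q (M(Q) = Q/((Q*(72 + Q))) + 79/Q = Q*(1/(Q*(72 + Q))) + 79/Q = 1/(72 + Q) + 79/Q)
(7362 + E)/(M(80) + 10246) = (7362 + √5507410157/712)/(8*(711 + 10*80)/(80*(72 + 80)) + 10246) = (7362 + √5507410157/712)/(8*(1/80)*(711 + 800)/152 + 10246) = (7362 + √5507410157/712)/(8*(1/80)*(1/152)*1511 + 10246) = (7362 + √5507410157/712)/(1511/1520 + 10246) = (7362 + √5507410157/712)/(15575431/1520) = (7362 + √5507410157/712)*(1520/15575431) = 11190240/15575431 + 190*√5507410157/1386213359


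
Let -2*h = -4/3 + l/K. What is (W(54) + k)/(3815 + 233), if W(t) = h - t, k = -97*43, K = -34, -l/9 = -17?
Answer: -50665/48576 ≈ -1.0430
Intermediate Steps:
l = 153 (l = -9*(-17) = 153)
k = -4171
h = 35/12 (h = -(-4/3 + 153/(-34))/2 = -(-4*1/3 + 153*(-1/34))/2 = -(-4/3 - 9/2)/2 = -1/2*(-35/6) = 35/12 ≈ 2.9167)
W(t) = 35/12 - t
(W(54) + k)/(3815 + 233) = ((35/12 - 1*54) - 4171)/(3815 + 233) = ((35/12 - 54) - 4171)/4048 = (-613/12 - 4171)*(1/4048) = -50665/12*1/4048 = -50665/48576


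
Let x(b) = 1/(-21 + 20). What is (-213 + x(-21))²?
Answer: 45796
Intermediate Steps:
x(b) = -1 (x(b) = 1/(-1) = -1)
(-213 + x(-21))² = (-213 - 1)² = (-214)² = 45796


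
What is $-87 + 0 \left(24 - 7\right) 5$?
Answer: $-87$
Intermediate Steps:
$-87 + 0 \left(24 - 7\right) 5 = -87 + 0 \cdot 17 \cdot 5 = -87 + 0 \cdot 5 = -87 + 0 = -87$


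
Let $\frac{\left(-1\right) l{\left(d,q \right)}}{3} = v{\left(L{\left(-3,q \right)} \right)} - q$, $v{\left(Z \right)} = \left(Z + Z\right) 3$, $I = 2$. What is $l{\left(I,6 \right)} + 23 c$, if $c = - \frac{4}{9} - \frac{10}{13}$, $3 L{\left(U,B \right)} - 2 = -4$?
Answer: $\frac{244}{117} \approx 2.0855$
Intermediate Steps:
$L{\left(U,B \right)} = - \frac{2}{3}$ ($L{\left(U,B \right)} = \frac{2}{3} + \frac{1}{3} \left(-4\right) = \frac{2}{3} - \frac{4}{3} = - \frac{2}{3}$)
$c = - \frac{142}{117}$ ($c = \left(-4\right) \frac{1}{9} - \frac{10}{13} = - \frac{4}{9} - \frac{10}{13} = - \frac{142}{117} \approx -1.2137$)
$v{\left(Z \right)} = 6 Z$ ($v{\left(Z \right)} = 2 Z 3 = 6 Z$)
$l{\left(d,q \right)} = 12 + 3 q$ ($l{\left(d,q \right)} = - 3 \left(6 \left(- \frac{2}{3}\right) - q\right) = - 3 \left(-4 - q\right) = 12 + 3 q$)
$l{\left(I,6 \right)} + 23 c = \left(12 + 3 \cdot 6\right) + 23 \left(- \frac{142}{117}\right) = \left(12 + 18\right) - \frac{3266}{117} = 30 - \frac{3266}{117} = \frac{244}{117}$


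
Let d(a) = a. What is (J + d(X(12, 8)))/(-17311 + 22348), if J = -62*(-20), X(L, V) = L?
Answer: 1252/5037 ≈ 0.24856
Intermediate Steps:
J = 1240
(J + d(X(12, 8)))/(-17311 + 22348) = (1240 + 12)/(-17311 + 22348) = 1252/5037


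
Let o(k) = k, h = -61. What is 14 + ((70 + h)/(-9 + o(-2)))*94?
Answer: -692/11 ≈ -62.909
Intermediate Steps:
14 + ((70 + h)/(-9 + o(-2)))*94 = 14 + ((70 - 61)/(-9 - 2))*94 = 14 + (9/(-11))*94 = 14 + (9*(-1/11))*94 = 14 - 9/11*94 = 14 - 846/11 = -692/11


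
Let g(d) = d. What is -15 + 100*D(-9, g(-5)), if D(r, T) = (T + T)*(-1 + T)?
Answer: 5985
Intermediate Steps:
D(r, T) = 2*T*(-1 + T) (D(r, T) = (2*T)*(-1 + T) = 2*T*(-1 + T))
-15 + 100*D(-9, g(-5)) = -15 + 100*(2*(-5)*(-1 - 5)) = -15 + 100*(2*(-5)*(-6)) = -15 + 100*60 = -15 + 6000 = 5985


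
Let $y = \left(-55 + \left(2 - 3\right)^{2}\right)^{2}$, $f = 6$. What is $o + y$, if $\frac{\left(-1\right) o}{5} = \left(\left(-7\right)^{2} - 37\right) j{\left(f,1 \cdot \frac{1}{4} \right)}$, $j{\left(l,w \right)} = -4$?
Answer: $3156$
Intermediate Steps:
$y = 2916$ ($y = \left(-55 + \left(-1\right)^{2}\right)^{2} = \left(-55 + 1\right)^{2} = \left(-54\right)^{2} = 2916$)
$o = 240$ ($o = - 5 \left(\left(-7\right)^{2} - 37\right) \left(-4\right) = - 5 \left(49 - 37\right) \left(-4\right) = - 5 \cdot 12 \left(-4\right) = \left(-5\right) \left(-48\right) = 240$)
$o + y = 240 + 2916 = 3156$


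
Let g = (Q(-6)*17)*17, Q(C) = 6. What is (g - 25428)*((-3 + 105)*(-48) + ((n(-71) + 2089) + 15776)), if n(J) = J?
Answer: -305605212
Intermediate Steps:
g = 1734 (g = (6*17)*17 = 102*17 = 1734)
(g - 25428)*((-3 + 105)*(-48) + ((n(-71) + 2089) + 15776)) = (1734 - 25428)*((-3 + 105)*(-48) + ((-71 + 2089) + 15776)) = -23694*(102*(-48) + (2018 + 15776)) = -23694*(-4896 + 17794) = -23694*12898 = -305605212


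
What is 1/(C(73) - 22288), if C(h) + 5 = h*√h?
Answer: -22293/496588832 - 73*√73/496588832 ≈ -4.6148e-5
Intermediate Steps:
C(h) = -5 + h^(3/2) (C(h) = -5 + h*√h = -5 + h^(3/2))
1/(C(73) - 22288) = 1/((-5 + 73^(3/2)) - 22288) = 1/((-5 + 73*√73) - 22288) = 1/(-22293 + 73*√73)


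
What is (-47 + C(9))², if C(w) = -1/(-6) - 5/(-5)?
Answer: 75625/36 ≈ 2100.7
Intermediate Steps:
C(w) = 7/6 (C(w) = -1*(-⅙) - 5*(-⅕) = ⅙ + 1 = 7/6)
(-47 + C(9))² = (-47 + 7/6)² = (-275/6)² = 75625/36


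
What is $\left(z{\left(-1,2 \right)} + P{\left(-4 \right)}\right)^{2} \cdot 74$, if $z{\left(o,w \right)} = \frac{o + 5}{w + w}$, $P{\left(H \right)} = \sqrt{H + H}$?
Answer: $-518 + 296 i \sqrt{2} \approx -518.0 + 418.61 i$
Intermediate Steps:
$P{\left(H \right)} = \sqrt{2} \sqrt{H}$ ($P{\left(H \right)} = \sqrt{2 H} = \sqrt{2} \sqrt{H}$)
$z{\left(o,w \right)} = \frac{5 + o}{2 w}$
$\left(z{\left(-1,2 \right)} + P{\left(-4 \right)}\right)^{2} \cdot 74 = \left(\frac{5 - 1}{2 \cdot 2} + \sqrt{2} \sqrt{-4}\right)^{2} \cdot 74 = \left(\frac{1}{2} \cdot \frac{1}{2} \cdot 4 + \sqrt{2} \cdot 2 i\right)^{2} \cdot 74 = \left(1 + 2 i \sqrt{2}\right)^{2} \cdot 74 = 74 \left(1 + 2 i \sqrt{2}\right)^{2}$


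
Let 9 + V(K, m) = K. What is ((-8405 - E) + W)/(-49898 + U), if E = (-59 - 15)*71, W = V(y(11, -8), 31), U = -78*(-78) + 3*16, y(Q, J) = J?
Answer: 1584/21883 ≈ 0.072385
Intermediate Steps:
U = 6132 (U = 6084 + 48 = 6132)
V(K, m) = -9 + K
W = -17 (W = -9 - 8 = -17)
E = -5254 (E = -74*71 = -5254)
((-8405 - E) + W)/(-49898 + U) = ((-8405 - 1*(-5254)) - 17)/(-49898 + 6132) = ((-8405 + 5254) - 17)/(-43766) = (-3151 - 17)*(-1/43766) = -3168*(-1/43766) = 1584/21883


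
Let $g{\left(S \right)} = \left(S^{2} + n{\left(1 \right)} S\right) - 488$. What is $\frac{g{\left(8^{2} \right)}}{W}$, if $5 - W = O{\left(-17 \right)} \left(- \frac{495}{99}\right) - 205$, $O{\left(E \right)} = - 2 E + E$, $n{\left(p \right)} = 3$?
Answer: $\frac{760}{59} \approx 12.881$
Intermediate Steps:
$O{\left(E \right)} = - E$
$W = 295$ ($W = 5 - \left(\left(-1\right) \left(-17\right) \left(- \frac{495}{99}\right) - 205\right) = 5 - \left(17 \left(\left(-495\right) \frac{1}{99}\right) - 205\right) = 5 - \left(17 \left(-5\right) - 205\right) = 5 - \left(-85 - 205\right) = 5 - -290 = 5 + 290 = 295$)
$g{\left(S \right)} = -488 + S^{2} + 3 S$ ($g{\left(S \right)} = \left(S^{2} + 3 S\right) - 488 = -488 + S^{2} + 3 S$)
$\frac{g{\left(8^{2} \right)}}{W} = \frac{-488 + \left(8^{2}\right)^{2} + 3 \cdot 8^{2}}{295} = \left(-488 + 64^{2} + 3 \cdot 64\right) \frac{1}{295} = \left(-488 + 4096 + 192\right) \frac{1}{295} = 3800 \cdot \frac{1}{295} = \frac{760}{59}$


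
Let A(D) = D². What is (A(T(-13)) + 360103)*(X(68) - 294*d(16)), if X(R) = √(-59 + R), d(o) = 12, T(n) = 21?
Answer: -1270917600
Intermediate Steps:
(A(T(-13)) + 360103)*(X(68) - 294*d(16)) = (21² + 360103)*(√(-59 + 68) - 294*12) = (441 + 360103)*(√9 - 3528) = 360544*(3 - 3528) = 360544*(-3525) = -1270917600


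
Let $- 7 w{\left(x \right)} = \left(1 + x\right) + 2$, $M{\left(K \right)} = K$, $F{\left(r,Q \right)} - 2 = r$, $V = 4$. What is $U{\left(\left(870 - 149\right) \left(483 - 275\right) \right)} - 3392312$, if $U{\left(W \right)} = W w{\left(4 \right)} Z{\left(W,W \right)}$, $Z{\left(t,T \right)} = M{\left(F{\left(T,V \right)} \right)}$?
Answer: $-22494093272$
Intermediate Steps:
$F{\left(r,Q \right)} = 2 + r$
$Z{\left(t,T \right)} = 2 + T$
$w{\left(x \right)} = - \frac{3}{7} - \frac{x}{7}$ ($w{\left(x \right)} = - \frac{\left(1 + x\right) + 2}{7} = - \frac{3 + x}{7} = - \frac{3}{7} - \frac{x}{7}$)
$U{\left(W \right)} = - W \left(2 + W\right)$ ($U{\left(W \right)} = W \left(- \frac{3}{7} - \frac{4}{7}\right) \left(2 + W\right) = W \left(-1\right) \left(2 + W\right) = - W \left(2 + W\right)$)
$U{\left(\left(870 - 149\right) \left(483 - 275\right) \right)} - 3392312 = - \left(870 - 149\right) \left(483 - 275\right) \left(2 + \left(870 - 149\right) \left(483 - 275\right)\right) - 3392312 = - 721 \cdot 208 \left(2 + 721 \cdot 208\right) - 3392312 = \left(-1\right) 149968 \left(2 + 149968\right) - 3392312 = \left(-1\right) 149968 \cdot 149970 - 3392312 = -22490700960 - 3392312 = -22494093272$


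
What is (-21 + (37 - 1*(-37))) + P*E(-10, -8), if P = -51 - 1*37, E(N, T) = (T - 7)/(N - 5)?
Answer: -35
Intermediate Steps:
E(N, T) = (-7 + T)/(-5 + N)
P = -88 (P = -51 - 37 = -88)
(-21 + (37 - 1*(-37))) + P*E(-10, -8) = (-21 + (37 - 1*(-37))) - 88*(-7 - 8)/(-5 - 10) = (-21 + (37 + 37)) - 88*(-15)/(-15) = (-21 + 74) - (-88)*(-15)/15 = 53 - 88*1 = 53 - 88 = -35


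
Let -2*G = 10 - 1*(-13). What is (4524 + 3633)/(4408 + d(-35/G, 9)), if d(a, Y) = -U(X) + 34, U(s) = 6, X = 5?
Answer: 8157/4436 ≈ 1.8388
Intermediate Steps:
G = -23/2 (G = -(10 - 1*(-13))/2 = -(10 + 13)/2 = -1/2*23 = -23/2 ≈ -11.500)
d(a, Y) = 28 (d(a, Y) = -1*6 + 34 = -6 + 34 = 28)
(4524 + 3633)/(4408 + d(-35/G, 9)) = (4524 + 3633)/(4408 + 28) = 8157/4436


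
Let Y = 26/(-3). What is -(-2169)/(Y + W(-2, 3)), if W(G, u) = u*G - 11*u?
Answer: -6507/143 ≈ -45.503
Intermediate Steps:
W(G, u) = -11*u + G*u (W(G, u) = G*u - 11*u = -11*u + G*u)
Y = -26/3 (Y = 26*(-⅓) = -26/3 ≈ -8.6667)
-(-2169)/(Y + W(-2, 3)) = -(-2169)/(-26/3 + 3*(-11 - 2)) = -(-2169)/(-26/3 + 3*(-13)) = -(-2169)/(-26/3 - 39) = -(-2169)/(-143/3) = -(-2169)*(-3)/143 = -2169*3/143 = -6507/143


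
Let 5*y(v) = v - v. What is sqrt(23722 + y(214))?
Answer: sqrt(23722) ≈ 154.02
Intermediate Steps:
y(v) = 0 (y(v) = (v - v)/5 = (1/5)*0 = 0)
sqrt(23722 + y(214)) = sqrt(23722 + 0) = sqrt(23722)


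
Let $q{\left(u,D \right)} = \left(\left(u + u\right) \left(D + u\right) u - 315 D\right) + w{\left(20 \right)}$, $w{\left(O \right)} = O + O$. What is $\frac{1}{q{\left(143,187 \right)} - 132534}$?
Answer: $\frac{1}{13304941} \approx 7.516 \cdot 10^{-8}$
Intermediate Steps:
$w{\left(O \right)} = 2 O$
$q{\left(u,D \right)} = 40 - 315 D + 2 u^{2} \left(D + u\right)$ ($q{\left(u,D \right)} = \left(\left(u + u\right) \left(D + u\right) u - 315 D\right) + 2 \cdot 20 = \left(2 u \left(D + u\right) u - 315 D\right) + 40 = \left(2 u^{2} \left(D + u\right) - 315 D\right) + 40 = \left(- 315 D + 2 u^{2} \left(D + u\right)\right) + 40 = 40 - 315 D + 2 u^{2} \left(D + u\right)$)
$\frac{1}{q{\left(143,187 \right)} - 132534} = \frac{1}{\left(40 - 58905 + 2 \cdot 143^{3} + 2 \cdot 187 \cdot 143^{2}\right) - 132534} = \frac{1}{\left(40 - 58905 + 2 \cdot 2924207 + 2 \cdot 187 \cdot 20449\right) - 132534} = \frac{1}{\left(40 - 58905 + 5848414 + 7647926\right) - 132534} = \frac{1}{13437475 - 132534} = \frac{1}{13304941}$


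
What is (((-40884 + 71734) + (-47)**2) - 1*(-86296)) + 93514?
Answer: 212869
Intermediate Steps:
(((-40884 + 71734) + (-47)**2) - 1*(-86296)) + 93514 = ((30850 + 2209) + 86296) + 93514 = (33059 + 86296) + 93514 = 119355 + 93514 = 212869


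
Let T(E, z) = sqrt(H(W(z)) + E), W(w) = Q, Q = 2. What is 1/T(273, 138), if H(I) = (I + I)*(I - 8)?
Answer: sqrt(249)/249 ≈ 0.063372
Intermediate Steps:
W(w) = 2
H(I) = 2*I*(-8 + I) (H(I) = (2*I)*(-8 + I) = 2*I*(-8 + I))
T(E, z) = sqrt(-24 + E) (T(E, z) = sqrt(2*2*(-8 + 2) + E) = sqrt(2*2*(-6) + E) = sqrt(-24 + E))
1/T(273, 138) = 1/(sqrt(-24 + 273)) = 1/(sqrt(249)) = sqrt(249)/249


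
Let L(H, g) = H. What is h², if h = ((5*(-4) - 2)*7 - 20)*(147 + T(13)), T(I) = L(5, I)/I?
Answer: 111144891456/169 ≈ 6.5766e+8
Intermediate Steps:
T(I) = 5/I
h = -333384/13 (h = ((5*(-4) - 2)*7 - 20)*(147 + 5/13) = ((-20 - 2)*7 - 20)*(147 + 5*(1/13)) = (-22*7 - 20)*(147 + 5/13) = (-154 - 20)*(1916/13) = -174*1916/13 = -333384/13 ≈ -25645.)
h² = (-333384/13)² = 111144891456/169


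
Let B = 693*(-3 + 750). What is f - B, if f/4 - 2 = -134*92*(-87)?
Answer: 3772481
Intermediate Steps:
f = 4290152 (f = 8 + 4*(-134*92*(-87)) = 8 + 4*(-12328*(-87)) = 8 + 4*1072536 = 8 + 4290144 = 4290152)
B = 517671 (B = 693*747 = 517671)
f - B = 4290152 - 1*517671 = 4290152 - 517671 = 3772481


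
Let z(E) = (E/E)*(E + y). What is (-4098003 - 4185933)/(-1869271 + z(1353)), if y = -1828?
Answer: 4141968/934873 ≈ 4.4305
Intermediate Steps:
z(E) = -1828 + E (z(E) = (E/E)*(E - 1828) = 1*(-1828 + E) = -1828 + E)
(-4098003 - 4185933)/(-1869271 + z(1353)) = (-4098003 - 4185933)/(-1869271 + (-1828 + 1353)) = -8283936/(-1869271 - 475) = -8283936/(-1869746) = -8283936*(-1/1869746) = 4141968/934873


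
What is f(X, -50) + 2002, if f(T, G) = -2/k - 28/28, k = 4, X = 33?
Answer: 4001/2 ≈ 2000.5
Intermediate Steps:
f(T, G) = -3/2 (f(T, G) = -2/4 - 28/28 = -2*1/4 - 28*1/28 = -1/2 - 1 = -3/2)
f(X, -50) + 2002 = -3/2 + 2002 = 4001/2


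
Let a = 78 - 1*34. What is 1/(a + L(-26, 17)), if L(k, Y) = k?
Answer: 1/18 ≈ 0.055556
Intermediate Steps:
a = 44 (a = 78 - 34 = 44)
1/(a + L(-26, 17)) = 1/(44 - 26) = 1/18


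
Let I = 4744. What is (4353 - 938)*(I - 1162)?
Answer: 12232530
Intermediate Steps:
(4353 - 938)*(I - 1162) = (4353 - 938)*(4744 - 1162) = 3415*3582 = 12232530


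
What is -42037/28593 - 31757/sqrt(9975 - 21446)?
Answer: -42037/28593 + 31757*I*sqrt(11471)/11471 ≈ -1.4702 + 296.51*I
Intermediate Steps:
-42037/28593 - 31757/sqrt(9975 - 21446) = -42037*1/28593 - 31757*(-I*sqrt(11471)/11471) = -42037/28593 - 31757*(-I*sqrt(11471)/11471) = -42037/28593 - (-31757)*I*sqrt(11471)/11471 = -42037/28593 + 31757*I*sqrt(11471)/11471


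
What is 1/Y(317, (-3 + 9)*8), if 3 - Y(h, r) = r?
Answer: -1/45 ≈ -0.022222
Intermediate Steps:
Y(h, r) = 3 - r
1/Y(317, (-3 + 9)*8) = 1/(3 - (-3 + 9)*8) = 1/(3 - 6*8) = 1/(3 - 1*48) = 1/(3 - 48) = 1/(-45) = -1/45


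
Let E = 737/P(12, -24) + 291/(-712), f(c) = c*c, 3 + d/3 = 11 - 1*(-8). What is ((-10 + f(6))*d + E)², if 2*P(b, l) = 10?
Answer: 24662834536561/12673600 ≈ 1.9460e+6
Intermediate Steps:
d = 48 (d = -9 + 3*(11 - 1*(-8)) = -9 + 3*(11 + 8) = -9 + 3*19 = -9 + 57 = 48)
P(b, l) = 5 (P(b, l) = (½)*10 = 5)
f(c) = c²
E = 523289/3560 (E = 737/5 + 291/(-712) = 737*(⅕) + 291*(-1/712) = 737/5 - 291/712 = 523289/3560 ≈ 146.99)
((-10 + f(6))*d + E)² = ((-10 + 6²)*48 + 523289/3560)² = ((-10 + 36)*48 + 523289/3560)² = (26*48 + 523289/3560)² = (1248 + 523289/3560)² = (4966169/3560)² = 24662834536561/12673600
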